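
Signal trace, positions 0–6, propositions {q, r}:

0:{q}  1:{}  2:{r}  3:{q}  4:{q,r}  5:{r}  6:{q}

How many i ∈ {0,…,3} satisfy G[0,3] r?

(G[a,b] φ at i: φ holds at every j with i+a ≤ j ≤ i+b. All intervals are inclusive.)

Evaluate at each i in [0,3]:
  i=0: ✗ (fails at j=0)
  i=1: ✗ (fails at j=1)
  i=2: ✗ (fails at j=3)
  i=3: ✗ (fails at j=3)
Positions where it holds: {} → 0.

0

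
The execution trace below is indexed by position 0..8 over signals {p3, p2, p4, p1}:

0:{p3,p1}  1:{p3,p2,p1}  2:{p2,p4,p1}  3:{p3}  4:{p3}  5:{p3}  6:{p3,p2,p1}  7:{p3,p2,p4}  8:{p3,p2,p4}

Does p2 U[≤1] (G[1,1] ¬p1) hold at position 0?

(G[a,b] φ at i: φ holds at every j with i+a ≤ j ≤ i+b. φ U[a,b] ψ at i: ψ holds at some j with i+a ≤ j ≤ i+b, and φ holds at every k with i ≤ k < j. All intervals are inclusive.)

Need some j in [0,1] with G[1,1] ¬p1, and p2 at every k in [0,j-1].
  j=0: G[1,1] ¬p1 — fails at 1.
  j=1: G[1,1] ¬p1 — fails at 2.
No j in the window works → until fails.

No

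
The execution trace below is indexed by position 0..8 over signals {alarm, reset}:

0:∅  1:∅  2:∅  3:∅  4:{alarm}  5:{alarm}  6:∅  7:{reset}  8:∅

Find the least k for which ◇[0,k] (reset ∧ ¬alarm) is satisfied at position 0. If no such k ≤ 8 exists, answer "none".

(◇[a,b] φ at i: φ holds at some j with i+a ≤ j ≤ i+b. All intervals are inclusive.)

Scan j = 0,1,… for (reset ∧ ¬alarm):
  j=0: fails
  j=1: fails
  j=2: fails
  j=3: fails
  j=4: fails
  j=5: fails
  j=6: fails
  j=7: holds
First hit at j=7, so smallest k = 7-0 = 7.

7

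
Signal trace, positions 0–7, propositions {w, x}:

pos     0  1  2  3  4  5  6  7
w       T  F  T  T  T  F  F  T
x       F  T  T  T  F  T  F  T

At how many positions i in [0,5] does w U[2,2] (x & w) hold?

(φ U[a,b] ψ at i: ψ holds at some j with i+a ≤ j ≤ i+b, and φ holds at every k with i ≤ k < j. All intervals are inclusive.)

0

Evaluate at each i in [0,5]:
  i=0: ✗ (lhs fails at k=1 before rhs at j=2)
  i=1: ✗ (lhs fails at k=1 before rhs at j=3)
  i=2: ✗ (no rhs in [4,4])
  i=3: ✗ (no rhs in [5,5])
  i=4: ✗ (no rhs in [6,6])
  i=5: ✗ (lhs fails at k=5 before rhs at j=7)
Positions where it holds: {} → 0.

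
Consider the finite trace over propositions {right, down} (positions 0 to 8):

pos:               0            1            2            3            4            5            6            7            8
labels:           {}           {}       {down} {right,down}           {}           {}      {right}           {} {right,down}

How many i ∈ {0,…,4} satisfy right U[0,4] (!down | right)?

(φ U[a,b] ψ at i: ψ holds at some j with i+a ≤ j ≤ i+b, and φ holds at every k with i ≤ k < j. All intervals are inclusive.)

4

Evaluate at each i in [0,4]:
  i=0: ✓ (rhs at j=0)
  i=1: ✓ (rhs at j=1)
  i=2: ✗ (lhs fails at k=2 before rhs at j=3)
  i=3: ✓ (rhs at j=3)
  i=4: ✓ (rhs at j=4)
Positions where it holds: {0, 1, 3, 4} → 4.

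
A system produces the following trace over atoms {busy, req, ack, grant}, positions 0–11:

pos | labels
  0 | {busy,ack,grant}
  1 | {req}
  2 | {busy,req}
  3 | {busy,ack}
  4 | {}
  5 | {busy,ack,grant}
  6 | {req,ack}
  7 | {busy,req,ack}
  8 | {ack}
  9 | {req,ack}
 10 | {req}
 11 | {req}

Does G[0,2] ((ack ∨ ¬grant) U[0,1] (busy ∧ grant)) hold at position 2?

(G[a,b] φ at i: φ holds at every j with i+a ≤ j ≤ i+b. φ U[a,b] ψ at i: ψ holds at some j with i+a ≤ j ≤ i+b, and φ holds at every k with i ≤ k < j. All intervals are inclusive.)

Check ((ack ∨ ¬grant) U[0,1] (busy ∧ grant)) at every j in [2,4]:
  j=2: fails
  j=3: fails
  j=4: holds
Fails at j=2 → formula fails.

Does not hold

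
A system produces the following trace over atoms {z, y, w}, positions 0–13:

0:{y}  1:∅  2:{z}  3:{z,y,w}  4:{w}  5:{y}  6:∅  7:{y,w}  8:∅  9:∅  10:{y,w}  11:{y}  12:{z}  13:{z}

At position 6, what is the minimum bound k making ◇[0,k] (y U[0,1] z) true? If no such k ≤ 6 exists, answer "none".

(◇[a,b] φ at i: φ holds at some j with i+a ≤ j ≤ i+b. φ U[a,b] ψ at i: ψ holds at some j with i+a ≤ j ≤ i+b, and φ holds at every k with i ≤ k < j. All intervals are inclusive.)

Scan j = 6,7,… for (y U[0,1] z):
  j=6: fails
  j=7: fails
  j=8: fails
  j=9: fails
  j=10: fails
  j=11: holds
First hit at j=11, so smallest k = 11-6 = 5.

5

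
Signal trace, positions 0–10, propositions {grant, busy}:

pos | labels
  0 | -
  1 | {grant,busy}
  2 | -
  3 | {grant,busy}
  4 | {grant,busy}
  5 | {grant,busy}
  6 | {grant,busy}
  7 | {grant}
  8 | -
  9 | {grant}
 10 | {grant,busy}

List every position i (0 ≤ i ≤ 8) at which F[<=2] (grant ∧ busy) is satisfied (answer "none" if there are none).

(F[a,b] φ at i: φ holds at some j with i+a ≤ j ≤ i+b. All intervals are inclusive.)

Evaluate at each i in [0,8]:
  i=0: ✓ (witness j=1)
  i=1: ✓ (witness j=1)
  i=2: ✓ (witness j=3)
  i=3: ✓ (witness j=3)
  i=4: ✓ (witness j=4)
  i=5: ✓ (witness j=5)
  i=6: ✓ (witness j=6)
  i=7: ✗ (none in [7,9])
  i=8: ✓ (witness j=10)

0, 1, 2, 3, 4, 5, 6, 8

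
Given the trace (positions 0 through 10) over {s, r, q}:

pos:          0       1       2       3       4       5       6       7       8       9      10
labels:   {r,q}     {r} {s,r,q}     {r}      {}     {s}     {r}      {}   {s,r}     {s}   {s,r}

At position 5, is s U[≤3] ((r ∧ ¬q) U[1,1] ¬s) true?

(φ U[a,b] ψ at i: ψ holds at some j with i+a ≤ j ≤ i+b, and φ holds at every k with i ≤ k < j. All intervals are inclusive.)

Need some j in [5,8] with ((r ∧ ¬q) U[1,1] ¬s), and s at every k in [5,j-1].
  j=5: ((r ∧ ¬q) U[1,1] ¬s) — fails.
  j=6: ((r ∧ ¬q) U[1,1] ¬s) holds; s holds at every k in [5,5] → satisfied.

True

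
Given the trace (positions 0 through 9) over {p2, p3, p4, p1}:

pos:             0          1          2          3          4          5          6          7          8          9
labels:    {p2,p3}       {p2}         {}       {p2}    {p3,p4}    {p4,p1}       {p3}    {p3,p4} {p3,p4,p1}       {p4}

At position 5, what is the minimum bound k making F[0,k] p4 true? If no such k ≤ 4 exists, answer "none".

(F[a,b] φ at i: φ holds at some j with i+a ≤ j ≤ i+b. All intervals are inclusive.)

Scan j = 5,6,… for p4:
  j=5: holds
First hit at j=5, so smallest k = 5-5 = 0.

0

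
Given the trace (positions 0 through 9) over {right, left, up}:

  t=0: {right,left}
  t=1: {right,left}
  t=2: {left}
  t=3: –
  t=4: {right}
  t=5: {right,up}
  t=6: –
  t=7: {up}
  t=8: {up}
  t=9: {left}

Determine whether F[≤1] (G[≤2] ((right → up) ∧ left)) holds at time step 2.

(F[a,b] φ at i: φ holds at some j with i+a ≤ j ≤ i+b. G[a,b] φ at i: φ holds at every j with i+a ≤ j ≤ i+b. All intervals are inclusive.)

Does not hold

Check G[≤2] ((right → up) ∧ left) at each j in [2,3]:
  j=2: fails at 3
  j=3: fails at 3
No position in the window satisfies it → formula fails.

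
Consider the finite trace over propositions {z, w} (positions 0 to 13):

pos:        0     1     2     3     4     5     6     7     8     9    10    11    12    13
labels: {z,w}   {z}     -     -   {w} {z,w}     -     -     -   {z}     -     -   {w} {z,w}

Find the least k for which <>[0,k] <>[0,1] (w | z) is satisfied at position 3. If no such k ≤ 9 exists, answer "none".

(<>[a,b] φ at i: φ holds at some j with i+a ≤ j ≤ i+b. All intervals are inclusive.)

0

Scan j = 3,4,… for <>[0,1] (w | z):
  j=3: holds
First hit at j=3, so smallest k = 3-3 = 0.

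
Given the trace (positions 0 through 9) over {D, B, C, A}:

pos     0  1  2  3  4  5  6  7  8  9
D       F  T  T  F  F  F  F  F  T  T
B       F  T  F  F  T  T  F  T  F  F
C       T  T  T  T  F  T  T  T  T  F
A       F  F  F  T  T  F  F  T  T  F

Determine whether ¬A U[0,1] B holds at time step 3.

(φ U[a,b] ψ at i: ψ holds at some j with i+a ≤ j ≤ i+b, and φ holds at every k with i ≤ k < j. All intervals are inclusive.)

No

Need some j in [3,4] with B, and ¬A at every k in [3,j-1].
  j=3: B false.
  j=4: B holds, but ¬A fails at k=3 → not this j.
No j in the window works → until fails.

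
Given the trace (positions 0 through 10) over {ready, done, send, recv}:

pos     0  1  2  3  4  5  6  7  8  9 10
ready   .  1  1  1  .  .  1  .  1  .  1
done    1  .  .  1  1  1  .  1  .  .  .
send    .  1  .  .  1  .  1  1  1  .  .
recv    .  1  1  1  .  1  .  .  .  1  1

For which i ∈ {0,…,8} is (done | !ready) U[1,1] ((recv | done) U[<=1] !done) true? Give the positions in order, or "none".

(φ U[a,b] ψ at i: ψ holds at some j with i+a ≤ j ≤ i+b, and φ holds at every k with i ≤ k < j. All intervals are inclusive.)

Evaluate at each i in [0,8]:
  i=0: ✓ (rhs at j=1; lhs holds on [0,0])
  i=1: ✗ (lhs fails at k=1 before rhs at j=2)
  i=2: ✗ (no rhs in [3,3])
  i=3: ✗ (no rhs in [4,4])
  i=4: ✓ (rhs at j=5; lhs holds on [4,4])
  i=5: ✓ (rhs at j=6; lhs holds on [5,5])
  i=6: ✗ (lhs fails at k=6 before rhs at j=7)
  i=7: ✓ (rhs at j=8; lhs holds on [7,7])
  i=8: ✗ (lhs fails at k=8 before rhs at j=9)

0, 4, 5, 7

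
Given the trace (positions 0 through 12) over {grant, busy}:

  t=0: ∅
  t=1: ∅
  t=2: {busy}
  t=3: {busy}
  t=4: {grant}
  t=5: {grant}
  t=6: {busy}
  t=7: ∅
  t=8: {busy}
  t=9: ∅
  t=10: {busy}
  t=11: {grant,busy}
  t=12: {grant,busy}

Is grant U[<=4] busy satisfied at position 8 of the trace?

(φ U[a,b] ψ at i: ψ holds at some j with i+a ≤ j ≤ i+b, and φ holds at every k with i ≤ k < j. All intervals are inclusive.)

Yes

Need some j in [8,12] with busy, and grant at every k in [8,j-1].
  j=8: busy holds; no prefix to check → satisfied.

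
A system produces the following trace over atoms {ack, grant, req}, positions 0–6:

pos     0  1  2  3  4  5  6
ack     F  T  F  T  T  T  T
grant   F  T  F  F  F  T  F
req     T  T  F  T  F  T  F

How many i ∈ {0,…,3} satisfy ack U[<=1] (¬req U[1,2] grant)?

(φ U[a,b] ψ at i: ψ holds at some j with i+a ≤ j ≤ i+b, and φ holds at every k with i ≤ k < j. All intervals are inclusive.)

1

Evaluate at each i in [0,3]:
  i=0: ✗ (no rhs in [0,1])
  i=1: ✗ (no rhs in [1,2])
  i=2: ✗ (no rhs in [2,3])
  i=3: ✓ (rhs at j=4; lhs holds on [3,3])
Positions where it holds: {3} → 1.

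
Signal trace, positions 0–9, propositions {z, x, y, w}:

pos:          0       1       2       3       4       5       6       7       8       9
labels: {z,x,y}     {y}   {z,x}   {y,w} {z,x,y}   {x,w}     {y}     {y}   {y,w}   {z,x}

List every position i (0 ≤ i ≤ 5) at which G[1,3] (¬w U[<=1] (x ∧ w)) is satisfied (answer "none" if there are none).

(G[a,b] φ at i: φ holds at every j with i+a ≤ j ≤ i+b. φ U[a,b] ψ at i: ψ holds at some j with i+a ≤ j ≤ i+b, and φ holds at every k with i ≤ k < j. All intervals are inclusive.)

Evaluate at each i in [0,5]:
  i=0: ✗ (fails at j=1)
  i=1: ✗ (fails at j=2)
  i=2: ✗ (fails at j=3)
  i=3: ✗ (fails at j=6)
  i=4: ✗ (fails at j=6)
  i=5: ✗ (fails at j=6)

none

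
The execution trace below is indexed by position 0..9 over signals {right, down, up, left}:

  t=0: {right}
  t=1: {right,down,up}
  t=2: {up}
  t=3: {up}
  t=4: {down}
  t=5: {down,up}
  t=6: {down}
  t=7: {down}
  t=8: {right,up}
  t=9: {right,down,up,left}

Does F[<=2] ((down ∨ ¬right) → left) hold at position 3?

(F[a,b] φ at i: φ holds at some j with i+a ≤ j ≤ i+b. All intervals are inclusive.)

Check ((down ∨ ¬right) → left) at each j in [3,5]:
  j=3: false
  j=4: false
  j=5: false
No position in the window satisfies it → formula fails.

Does not hold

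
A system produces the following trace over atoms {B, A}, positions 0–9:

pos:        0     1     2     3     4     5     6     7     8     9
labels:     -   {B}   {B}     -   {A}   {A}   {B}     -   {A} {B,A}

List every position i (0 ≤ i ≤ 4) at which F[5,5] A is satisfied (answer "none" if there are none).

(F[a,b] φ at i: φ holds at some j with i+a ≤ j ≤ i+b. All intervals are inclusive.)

Evaluate at each i in [0,4]:
  i=0: ✓ (witness j=5)
  i=1: ✗ (none in [6,6])
  i=2: ✗ (none in [7,7])
  i=3: ✓ (witness j=8)
  i=4: ✓ (witness j=9)

0, 3, 4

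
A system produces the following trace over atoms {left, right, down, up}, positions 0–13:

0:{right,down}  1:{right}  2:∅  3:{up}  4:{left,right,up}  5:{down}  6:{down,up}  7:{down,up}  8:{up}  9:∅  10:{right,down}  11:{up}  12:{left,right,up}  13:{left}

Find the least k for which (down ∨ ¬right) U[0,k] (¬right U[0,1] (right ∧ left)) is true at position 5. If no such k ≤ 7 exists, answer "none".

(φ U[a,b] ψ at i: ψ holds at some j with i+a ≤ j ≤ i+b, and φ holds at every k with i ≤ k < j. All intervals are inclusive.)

Need earliest j ≥ 5 with (¬right U[0,1] (right ∧ left)), and (down ∨ ¬right) at every k in [5,j-1].
  j=5: rhs fails.
  j=6: rhs fails.
  j=7: rhs fails.
  j=8: rhs fails.
  j=9: rhs fails.
  j=10: rhs fails.
  j=11: rhs holds; lhs holds on [5,10]. k = 6.

6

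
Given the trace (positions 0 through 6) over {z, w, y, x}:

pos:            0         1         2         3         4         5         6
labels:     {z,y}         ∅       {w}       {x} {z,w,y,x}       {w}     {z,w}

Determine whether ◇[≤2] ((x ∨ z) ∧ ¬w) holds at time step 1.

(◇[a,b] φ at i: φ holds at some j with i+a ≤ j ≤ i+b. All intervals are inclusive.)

Check ((x ∨ z) ∧ ¬w) at each j in [1,3]:
  j=1: false
  j=2: false
  j=3: true
Found at j=3 → formula holds.

Yes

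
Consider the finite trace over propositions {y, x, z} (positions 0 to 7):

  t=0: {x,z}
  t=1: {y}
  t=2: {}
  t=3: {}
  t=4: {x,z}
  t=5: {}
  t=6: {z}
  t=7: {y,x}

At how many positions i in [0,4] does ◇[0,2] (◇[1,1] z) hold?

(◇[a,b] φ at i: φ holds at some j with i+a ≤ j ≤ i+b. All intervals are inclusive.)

Evaluate at each i in [0,4]:
  i=0: ✗ (none in [0,2])
  i=1: ✓ (witness j=3)
  i=2: ✓ (witness j=3)
  i=3: ✓ (witness j=3)
  i=4: ✓ (witness j=5)
Positions where it holds: {1, 2, 3, 4} → 4.

4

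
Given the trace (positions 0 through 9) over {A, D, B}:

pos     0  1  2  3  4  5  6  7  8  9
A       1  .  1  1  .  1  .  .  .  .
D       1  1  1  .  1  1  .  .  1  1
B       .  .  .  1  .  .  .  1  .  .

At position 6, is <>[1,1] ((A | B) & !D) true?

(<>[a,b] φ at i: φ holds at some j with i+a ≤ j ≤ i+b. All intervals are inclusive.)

Check ((A | B) & !D) at each j in [7,7]:
  j=7: true
Found at j=7 → formula holds.

Yes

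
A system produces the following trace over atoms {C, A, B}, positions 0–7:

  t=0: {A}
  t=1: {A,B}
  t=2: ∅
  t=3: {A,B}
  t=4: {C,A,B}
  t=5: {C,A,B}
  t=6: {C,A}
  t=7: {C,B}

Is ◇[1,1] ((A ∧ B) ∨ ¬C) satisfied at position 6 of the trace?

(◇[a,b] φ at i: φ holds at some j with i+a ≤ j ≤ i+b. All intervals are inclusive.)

No

Check ((A ∧ B) ∨ ¬C) at each j in [7,7]:
  j=7: false
No position in the window satisfies it → formula fails.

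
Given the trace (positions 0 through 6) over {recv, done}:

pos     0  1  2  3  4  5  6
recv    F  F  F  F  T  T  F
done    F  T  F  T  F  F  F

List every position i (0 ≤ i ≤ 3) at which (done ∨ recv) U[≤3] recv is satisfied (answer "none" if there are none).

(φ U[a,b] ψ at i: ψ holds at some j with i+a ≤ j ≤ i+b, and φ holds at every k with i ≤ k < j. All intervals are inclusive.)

3

Evaluate at each i in [0,3]:
  i=0: ✗ (no rhs in [0,3])
  i=1: ✗ (lhs fails at k=2 before rhs at j=4)
  i=2: ✗ (lhs fails at k=2 before rhs at j=4)
  i=3: ✓ (rhs at j=4; lhs holds on [3,3])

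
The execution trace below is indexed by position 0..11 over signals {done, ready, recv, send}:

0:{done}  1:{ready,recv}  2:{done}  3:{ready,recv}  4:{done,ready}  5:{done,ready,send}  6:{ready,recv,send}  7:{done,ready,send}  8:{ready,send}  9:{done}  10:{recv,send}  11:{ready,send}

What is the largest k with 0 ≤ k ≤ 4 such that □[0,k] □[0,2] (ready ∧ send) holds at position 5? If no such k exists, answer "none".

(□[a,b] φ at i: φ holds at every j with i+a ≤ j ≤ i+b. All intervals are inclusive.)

1

□[0,2] (ready ∧ send) must hold from j=5 onward; find where it first fails.
  j=5: holds
  j=6: holds
  j=7: fails
Holds on [5,6], so largest k = 1.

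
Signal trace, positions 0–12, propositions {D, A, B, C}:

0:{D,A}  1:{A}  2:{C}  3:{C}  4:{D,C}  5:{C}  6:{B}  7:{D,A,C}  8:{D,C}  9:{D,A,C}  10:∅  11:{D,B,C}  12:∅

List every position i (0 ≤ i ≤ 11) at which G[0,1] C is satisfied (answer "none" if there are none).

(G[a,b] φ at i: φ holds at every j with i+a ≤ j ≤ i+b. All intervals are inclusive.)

2, 3, 4, 7, 8

Evaluate at each i in [0,11]:
  i=0: ✗ (fails at j=0)
  i=1: ✗ (fails at j=1)
  i=2: ✓ (all of [2,3])
  i=3: ✓ (all of [3,4])
  i=4: ✓ (all of [4,5])
  i=5: ✗ (fails at j=6)
  i=6: ✗ (fails at j=6)
  i=7: ✓ (all of [7,8])
  i=8: ✓ (all of [8,9])
  i=9: ✗ (fails at j=10)
  i=10: ✗ (fails at j=10)
  i=11: ✗ (fails at j=12)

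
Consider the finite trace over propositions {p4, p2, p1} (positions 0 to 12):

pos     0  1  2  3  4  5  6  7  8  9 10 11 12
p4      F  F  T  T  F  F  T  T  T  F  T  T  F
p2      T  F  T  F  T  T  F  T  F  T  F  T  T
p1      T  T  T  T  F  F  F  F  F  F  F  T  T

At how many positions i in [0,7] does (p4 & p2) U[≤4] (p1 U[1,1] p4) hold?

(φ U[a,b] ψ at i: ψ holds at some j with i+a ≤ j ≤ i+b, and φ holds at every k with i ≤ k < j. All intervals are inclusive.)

2

Evaluate at each i in [0,7]:
  i=0: ✗ (lhs fails at k=0 before rhs at j=1)
  i=1: ✓ (rhs at j=1)
  i=2: ✓ (rhs at j=2)
  i=3: ✗ (no rhs in [3,7])
  i=4: ✗ (no rhs in [4,8])
  i=5: ✗ (no rhs in [5,9])
  i=6: ✗ (no rhs in [6,10])
  i=7: ✗ (no rhs in [7,11])
Positions where it holds: {1, 2} → 2.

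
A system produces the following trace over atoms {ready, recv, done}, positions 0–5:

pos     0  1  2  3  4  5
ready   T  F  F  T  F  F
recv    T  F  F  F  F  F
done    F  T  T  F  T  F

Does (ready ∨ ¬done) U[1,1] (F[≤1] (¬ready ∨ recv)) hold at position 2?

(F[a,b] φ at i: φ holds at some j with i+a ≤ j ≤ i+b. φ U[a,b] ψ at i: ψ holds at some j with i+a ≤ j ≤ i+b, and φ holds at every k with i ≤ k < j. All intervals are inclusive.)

No

Need some j in [3,3] with F[≤1] (¬ready ∨ recv), and (ready ∨ ¬done) at every k in [2,j-1].
  j=3: F[≤1] (¬ready ∨ recv) holds, but (ready ∨ ¬done) fails at k=2 → not this j.
No j in the window works → until fails.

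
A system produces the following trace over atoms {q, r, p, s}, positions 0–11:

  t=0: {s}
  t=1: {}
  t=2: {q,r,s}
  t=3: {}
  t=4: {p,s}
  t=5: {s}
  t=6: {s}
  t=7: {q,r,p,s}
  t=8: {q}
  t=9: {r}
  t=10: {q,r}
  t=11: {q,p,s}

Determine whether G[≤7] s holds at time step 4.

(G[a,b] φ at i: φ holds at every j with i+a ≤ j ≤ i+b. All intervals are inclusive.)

No

Check s at every j in [4,11]:
  j=4: true
  j=5: true
  j=6: true
  j=7: true
  j=8: false
  j=9: false
  j=10: false
  j=11: true
Fails at j=8 → formula fails.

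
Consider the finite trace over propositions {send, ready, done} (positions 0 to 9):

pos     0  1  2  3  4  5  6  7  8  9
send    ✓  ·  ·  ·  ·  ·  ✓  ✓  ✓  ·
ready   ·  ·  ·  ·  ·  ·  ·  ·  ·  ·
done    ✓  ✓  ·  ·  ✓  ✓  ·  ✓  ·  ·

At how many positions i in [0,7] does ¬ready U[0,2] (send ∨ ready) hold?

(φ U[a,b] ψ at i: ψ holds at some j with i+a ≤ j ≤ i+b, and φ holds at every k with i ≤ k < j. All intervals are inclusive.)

5

Evaluate at each i in [0,7]:
  i=0: ✓ (rhs at j=0)
  i=1: ✗ (no rhs in [1,3])
  i=2: ✗ (no rhs in [2,4])
  i=3: ✗ (no rhs in [3,5])
  i=4: ✓ (rhs at j=6; lhs holds on [4,5])
  i=5: ✓ (rhs at j=6; lhs holds on [5,5])
  i=6: ✓ (rhs at j=6)
  i=7: ✓ (rhs at j=7)
Positions where it holds: {0, 4, 5, 6, 7} → 5.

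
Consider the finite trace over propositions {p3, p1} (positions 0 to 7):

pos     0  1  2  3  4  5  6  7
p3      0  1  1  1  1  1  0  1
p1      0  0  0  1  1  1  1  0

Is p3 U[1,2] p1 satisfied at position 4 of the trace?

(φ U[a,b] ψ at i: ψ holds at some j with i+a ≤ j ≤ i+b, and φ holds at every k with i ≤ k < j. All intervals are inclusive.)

True

Need some j in [5,6] with p1, and p3 at every k in [4,j-1].
  j=5: p1 holds; p3 holds at every k in [4,4] → satisfied.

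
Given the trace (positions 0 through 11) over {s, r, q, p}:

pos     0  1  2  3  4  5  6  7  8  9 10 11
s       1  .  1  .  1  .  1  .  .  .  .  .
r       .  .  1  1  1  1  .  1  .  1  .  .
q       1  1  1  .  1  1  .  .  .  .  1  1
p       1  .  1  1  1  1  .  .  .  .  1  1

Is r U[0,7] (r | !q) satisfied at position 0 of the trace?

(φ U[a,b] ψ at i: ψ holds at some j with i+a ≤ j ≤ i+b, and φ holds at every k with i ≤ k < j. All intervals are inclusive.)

Does not hold

Need some j in [0,7] with (r | !q), and r at every k in [0,j-1].
  j=0: (r | !q) false.
  j=1: (r | !q) false.
  j=2: (r | !q) holds, but r fails at k=0 → not this j.
  j=3: (r | !q) holds, but r fails at k=0 → not this j.
  j=4: (r | !q) holds, but r fails at k=0 → not this j.
  j=5: (r | !q) holds, but r fails at k=0 → not this j.
  j=6: (r | !q) holds, but r fails at k=0 → not this j.
  j=7: (r | !q) holds, but r fails at k=0 → not this j.
No j in the window works → until fails.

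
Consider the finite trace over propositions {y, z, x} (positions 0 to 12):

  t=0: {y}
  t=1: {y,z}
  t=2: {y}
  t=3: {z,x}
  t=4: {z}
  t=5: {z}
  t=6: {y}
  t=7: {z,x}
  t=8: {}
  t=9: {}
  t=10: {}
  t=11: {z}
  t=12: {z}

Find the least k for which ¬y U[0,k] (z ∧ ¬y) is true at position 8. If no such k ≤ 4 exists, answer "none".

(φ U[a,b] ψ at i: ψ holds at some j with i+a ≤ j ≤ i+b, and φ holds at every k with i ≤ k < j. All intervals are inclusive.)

3

Need earliest j ≥ 8 with (z ∧ ¬y), and ¬y at every k in [8,j-1].
  j=8: rhs fails.
  j=9: rhs fails.
  j=10: rhs fails.
  j=11: rhs holds; lhs holds on [8,10]. k = 3.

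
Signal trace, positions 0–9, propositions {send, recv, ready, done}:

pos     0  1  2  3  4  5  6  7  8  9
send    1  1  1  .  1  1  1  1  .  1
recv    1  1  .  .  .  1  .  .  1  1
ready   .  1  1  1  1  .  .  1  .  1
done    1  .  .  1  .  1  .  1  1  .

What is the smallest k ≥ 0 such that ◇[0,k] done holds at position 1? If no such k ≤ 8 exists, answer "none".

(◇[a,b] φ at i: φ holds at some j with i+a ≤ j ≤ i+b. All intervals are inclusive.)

2

Scan j = 1,2,… for done:
  j=1: fails
  j=2: fails
  j=3: holds
First hit at j=3, so smallest k = 3-1 = 2.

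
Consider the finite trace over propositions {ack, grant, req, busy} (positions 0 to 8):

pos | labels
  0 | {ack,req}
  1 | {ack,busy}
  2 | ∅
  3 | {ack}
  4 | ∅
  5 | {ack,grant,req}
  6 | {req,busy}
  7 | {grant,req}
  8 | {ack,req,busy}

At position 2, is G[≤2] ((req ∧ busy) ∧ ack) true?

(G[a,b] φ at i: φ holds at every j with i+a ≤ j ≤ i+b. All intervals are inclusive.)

Check ((req ∧ busy) ∧ ack) at every j in [2,4]:
  j=2: false
  j=3: false
  j=4: false
Fails at j=2 → formula fails.

No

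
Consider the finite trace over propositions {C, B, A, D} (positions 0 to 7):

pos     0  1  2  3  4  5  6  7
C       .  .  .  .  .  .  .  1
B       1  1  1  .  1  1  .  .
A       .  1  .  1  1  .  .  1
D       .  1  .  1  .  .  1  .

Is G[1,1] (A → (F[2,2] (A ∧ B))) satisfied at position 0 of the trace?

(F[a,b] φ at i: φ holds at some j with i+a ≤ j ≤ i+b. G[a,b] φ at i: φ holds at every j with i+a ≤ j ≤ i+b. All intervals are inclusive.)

Does not hold

Check (A → (F[2,2] (A ∧ B))) at every j in [1,1]:
  j=1: antecedent true; consequent fails (none in [3,3]) → ✗
Fails at j=1 → formula fails.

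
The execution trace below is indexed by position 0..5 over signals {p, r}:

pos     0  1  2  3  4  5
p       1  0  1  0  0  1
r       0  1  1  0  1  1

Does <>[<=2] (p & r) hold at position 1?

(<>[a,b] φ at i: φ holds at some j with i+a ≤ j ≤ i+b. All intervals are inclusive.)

Check (p & r) at each j in [1,3]:
  j=1: false
  j=2: true
  j=3: false
Found at j=2 → formula holds.

True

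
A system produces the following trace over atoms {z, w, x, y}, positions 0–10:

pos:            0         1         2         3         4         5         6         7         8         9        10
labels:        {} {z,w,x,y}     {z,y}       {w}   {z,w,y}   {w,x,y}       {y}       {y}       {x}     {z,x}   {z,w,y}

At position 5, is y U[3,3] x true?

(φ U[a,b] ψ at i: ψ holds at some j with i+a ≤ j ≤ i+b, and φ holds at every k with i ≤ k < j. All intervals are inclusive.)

Yes

Need some j in [8,8] with x, and y at every k in [5,j-1].
  j=8: x holds; y holds at every k in [5,7] → satisfied.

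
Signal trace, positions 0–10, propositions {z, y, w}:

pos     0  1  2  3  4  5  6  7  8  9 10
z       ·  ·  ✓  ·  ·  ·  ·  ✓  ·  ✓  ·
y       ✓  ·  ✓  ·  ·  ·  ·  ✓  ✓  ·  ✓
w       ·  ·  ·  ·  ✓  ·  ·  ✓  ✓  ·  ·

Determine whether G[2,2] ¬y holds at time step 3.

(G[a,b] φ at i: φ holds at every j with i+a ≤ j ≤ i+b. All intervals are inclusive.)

Holds

Check ¬y at every j in [5,5]:
  j=5: true
All positions satisfy it → formula holds.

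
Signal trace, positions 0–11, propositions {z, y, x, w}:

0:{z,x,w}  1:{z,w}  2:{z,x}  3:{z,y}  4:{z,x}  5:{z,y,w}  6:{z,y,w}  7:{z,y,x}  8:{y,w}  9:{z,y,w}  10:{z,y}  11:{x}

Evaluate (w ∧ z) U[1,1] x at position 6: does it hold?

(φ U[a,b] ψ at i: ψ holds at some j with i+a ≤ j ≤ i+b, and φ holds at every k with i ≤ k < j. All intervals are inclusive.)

Need some j in [7,7] with x, and (w ∧ z) at every k in [6,j-1].
  j=7: x holds; (w ∧ z) holds at every k in [6,6] → satisfied.

Holds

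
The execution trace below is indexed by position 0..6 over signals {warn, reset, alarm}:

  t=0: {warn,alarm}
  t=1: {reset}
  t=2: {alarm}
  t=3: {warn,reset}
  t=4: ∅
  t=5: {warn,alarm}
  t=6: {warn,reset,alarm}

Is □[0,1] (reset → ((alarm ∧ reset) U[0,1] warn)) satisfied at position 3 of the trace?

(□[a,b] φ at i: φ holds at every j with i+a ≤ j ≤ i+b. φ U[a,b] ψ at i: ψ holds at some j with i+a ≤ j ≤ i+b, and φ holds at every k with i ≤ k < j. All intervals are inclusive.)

Check (reset → ((alarm ∧ reset) U[0,1] warn)) at every j in [3,4]:
  j=3: antecedent true; consequent holds → ✓
  j=4: antecedent false → ✓
All positions satisfy it → formula holds.

True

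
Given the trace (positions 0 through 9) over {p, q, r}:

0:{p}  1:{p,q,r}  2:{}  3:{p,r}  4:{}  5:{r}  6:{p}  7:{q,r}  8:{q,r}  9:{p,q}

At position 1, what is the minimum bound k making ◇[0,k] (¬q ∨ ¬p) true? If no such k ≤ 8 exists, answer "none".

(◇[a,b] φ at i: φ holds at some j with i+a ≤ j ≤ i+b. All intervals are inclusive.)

1

Scan j = 1,2,… for (¬q ∨ ¬p):
  j=1: fails
  j=2: holds
First hit at j=2, so smallest k = 2-1 = 1.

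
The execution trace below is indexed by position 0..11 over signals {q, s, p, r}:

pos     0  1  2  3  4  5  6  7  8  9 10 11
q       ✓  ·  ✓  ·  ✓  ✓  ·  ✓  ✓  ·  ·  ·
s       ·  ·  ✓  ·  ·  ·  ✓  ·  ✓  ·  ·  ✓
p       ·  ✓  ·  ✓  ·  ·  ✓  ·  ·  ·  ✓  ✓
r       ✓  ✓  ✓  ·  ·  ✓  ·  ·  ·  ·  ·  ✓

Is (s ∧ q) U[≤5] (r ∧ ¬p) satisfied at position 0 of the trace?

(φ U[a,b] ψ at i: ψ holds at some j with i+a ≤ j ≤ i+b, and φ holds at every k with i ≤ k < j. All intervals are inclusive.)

Need some j in [0,5] with (r ∧ ¬p), and (s ∧ q) at every k in [0,j-1].
  j=0: (r ∧ ¬p) holds; no prefix to check → satisfied.

Yes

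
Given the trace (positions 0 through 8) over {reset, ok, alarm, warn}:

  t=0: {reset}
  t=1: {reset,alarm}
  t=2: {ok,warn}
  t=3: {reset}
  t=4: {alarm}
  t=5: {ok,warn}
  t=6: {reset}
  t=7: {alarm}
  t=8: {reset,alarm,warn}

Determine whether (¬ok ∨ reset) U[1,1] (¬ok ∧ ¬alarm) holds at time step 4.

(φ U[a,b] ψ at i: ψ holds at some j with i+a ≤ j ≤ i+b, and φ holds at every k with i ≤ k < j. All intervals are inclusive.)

Does not hold

Need some j in [5,5] with (¬ok ∧ ¬alarm), and (¬ok ∨ reset) at every k in [4,j-1].
  j=5: (¬ok ∧ ¬alarm) false.
No j in the window works → until fails.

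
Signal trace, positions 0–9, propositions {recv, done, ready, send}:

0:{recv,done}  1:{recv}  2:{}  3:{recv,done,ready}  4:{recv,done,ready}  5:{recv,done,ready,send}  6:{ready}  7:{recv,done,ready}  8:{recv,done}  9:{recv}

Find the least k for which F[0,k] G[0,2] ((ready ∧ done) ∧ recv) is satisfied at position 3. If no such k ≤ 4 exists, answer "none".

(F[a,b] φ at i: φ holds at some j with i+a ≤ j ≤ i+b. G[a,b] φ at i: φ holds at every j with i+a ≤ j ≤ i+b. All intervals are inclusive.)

0

Scan j = 3,4,… for G[0,2] ((ready ∧ done) ∧ recv):
  j=3: holds
First hit at j=3, so smallest k = 3-3 = 0.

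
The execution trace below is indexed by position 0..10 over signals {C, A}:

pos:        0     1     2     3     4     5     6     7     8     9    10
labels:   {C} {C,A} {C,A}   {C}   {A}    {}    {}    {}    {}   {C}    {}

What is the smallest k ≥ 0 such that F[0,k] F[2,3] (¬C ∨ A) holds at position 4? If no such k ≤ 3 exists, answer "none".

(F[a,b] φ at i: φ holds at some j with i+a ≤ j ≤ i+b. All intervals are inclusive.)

0

Scan j = 4,5,… for F[2,3] (¬C ∨ A):
  j=4: holds
First hit at j=4, so smallest k = 4-4 = 0.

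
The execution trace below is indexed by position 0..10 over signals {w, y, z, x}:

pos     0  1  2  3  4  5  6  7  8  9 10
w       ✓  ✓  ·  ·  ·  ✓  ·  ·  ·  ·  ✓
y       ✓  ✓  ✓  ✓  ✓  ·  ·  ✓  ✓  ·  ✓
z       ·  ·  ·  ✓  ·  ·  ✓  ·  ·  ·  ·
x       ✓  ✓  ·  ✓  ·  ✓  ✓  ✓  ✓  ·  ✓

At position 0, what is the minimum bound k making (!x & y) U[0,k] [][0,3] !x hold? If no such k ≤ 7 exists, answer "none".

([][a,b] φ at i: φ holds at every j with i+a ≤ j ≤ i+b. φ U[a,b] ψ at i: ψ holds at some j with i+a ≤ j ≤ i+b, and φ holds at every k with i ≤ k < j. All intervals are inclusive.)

Need earliest j ≥ 0 with [][0,3] !x, and (!x & y) at every k in [0,j-1].
  j=0: rhs fails.
  j=1: rhs fails.
  j=2: rhs fails.
  j=3: rhs fails.
  j=4: rhs fails.
  j=5: rhs fails.
  j=6: rhs fails.
  j=7: rhs fails.
No witness within the range → none.

none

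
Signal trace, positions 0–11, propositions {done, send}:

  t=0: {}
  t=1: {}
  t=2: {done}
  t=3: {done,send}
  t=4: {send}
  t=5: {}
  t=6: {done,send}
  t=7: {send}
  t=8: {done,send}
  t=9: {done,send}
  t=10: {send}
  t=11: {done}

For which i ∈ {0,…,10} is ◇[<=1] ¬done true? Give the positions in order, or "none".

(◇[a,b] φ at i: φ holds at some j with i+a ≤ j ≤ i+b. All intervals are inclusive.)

Evaluate at each i in [0,10]:
  i=0: ✓ (witness j=0)
  i=1: ✓ (witness j=1)
  i=2: ✗ (none in [2,3])
  i=3: ✓ (witness j=4)
  i=4: ✓ (witness j=4)
  i=5: ✓ (witness j=5)
  i=6: ✓ (witness j=7)
  i=7: ✓ (witness j=7)
  i=8: ✗ (none in [8,9])
  i=9: ✓ (witness j=10)
  i=10: ✓ (witness j=10)

0, 1, 3, 4, 5, 6, 7, 9, 10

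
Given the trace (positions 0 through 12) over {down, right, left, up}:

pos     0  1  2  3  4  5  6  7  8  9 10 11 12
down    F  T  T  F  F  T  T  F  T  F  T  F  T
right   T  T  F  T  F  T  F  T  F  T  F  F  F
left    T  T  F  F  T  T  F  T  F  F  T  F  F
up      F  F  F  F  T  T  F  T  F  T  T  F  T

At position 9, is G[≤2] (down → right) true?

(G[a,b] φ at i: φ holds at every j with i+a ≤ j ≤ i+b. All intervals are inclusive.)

Check (down → right) at every j in [9,11]:
  j=9: antecedent false → ✓
  j=10: antecedent true; consequent false → ✗
  j=11: antecedent false → ✓
Fails at j=10 → formula fails.

Does not hold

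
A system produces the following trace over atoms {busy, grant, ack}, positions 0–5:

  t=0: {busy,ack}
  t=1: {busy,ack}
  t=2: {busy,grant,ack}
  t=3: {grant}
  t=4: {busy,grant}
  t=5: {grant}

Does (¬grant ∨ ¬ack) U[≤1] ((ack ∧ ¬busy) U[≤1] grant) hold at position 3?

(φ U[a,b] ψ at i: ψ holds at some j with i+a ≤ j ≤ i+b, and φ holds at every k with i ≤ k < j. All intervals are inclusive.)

Need some j in [3,4] with ((ack ∧ ¬busy) U[≤1] grant), and (¬grant ∨ ¬ack) at every k in [3,j-1].
  j=3: ((ack ∧ ¬busy) U[≤1] grant) holds; no prefix to check → satisfied.

Yes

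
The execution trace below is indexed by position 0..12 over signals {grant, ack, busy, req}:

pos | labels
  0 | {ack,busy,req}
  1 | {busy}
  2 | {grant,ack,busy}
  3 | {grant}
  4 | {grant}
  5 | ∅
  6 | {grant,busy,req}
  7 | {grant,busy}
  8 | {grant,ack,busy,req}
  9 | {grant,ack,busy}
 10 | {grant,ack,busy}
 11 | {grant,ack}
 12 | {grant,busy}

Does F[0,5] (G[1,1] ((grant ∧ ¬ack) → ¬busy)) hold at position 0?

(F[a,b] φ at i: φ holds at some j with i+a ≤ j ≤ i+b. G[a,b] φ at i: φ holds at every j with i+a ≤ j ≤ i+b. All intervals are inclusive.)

Yes

Check G[1,1] ((grant ∧ ¬ack) → ¬busy) at each j in [0,5]:
  j=0: holds on [1,1]
  j=1: holds on [2,2]
  j=2: holds on [3,3]
  j=3: holds on [4,4]
  j=4: holds on [5,5]
  j=5: fails at 6
Found at j=0 → formula holds.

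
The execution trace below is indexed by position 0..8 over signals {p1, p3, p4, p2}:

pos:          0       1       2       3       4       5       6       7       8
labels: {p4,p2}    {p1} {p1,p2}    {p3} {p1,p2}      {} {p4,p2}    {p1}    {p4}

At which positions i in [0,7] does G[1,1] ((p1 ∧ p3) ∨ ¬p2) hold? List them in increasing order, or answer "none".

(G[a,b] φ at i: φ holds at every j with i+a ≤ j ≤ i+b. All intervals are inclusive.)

0, 2, 4, 6, 7

Evaluate at each i in [0,7]:
  i=0: ✓ (all of [1,1])
  i=1: ✗ (fails at j=2)
  i=2: ✓ (all of [3,3])
  i=3: ✗ (fails at j=4)
  i=4: ✓ (all of [5,5])
  i=5: ✗ (fails at j=6)
  i=6: ✓ (all of [7,7])
  i=7: ✓ (all of [8,8])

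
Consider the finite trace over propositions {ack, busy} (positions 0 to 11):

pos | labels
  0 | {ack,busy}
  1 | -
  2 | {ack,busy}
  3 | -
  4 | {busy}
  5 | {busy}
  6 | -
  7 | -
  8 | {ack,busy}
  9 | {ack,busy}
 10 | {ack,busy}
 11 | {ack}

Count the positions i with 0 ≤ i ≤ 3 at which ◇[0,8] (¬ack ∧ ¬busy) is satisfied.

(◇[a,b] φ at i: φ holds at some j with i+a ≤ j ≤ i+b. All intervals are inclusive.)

4

Evaluate at each i in [0,3]:
  i=0: ✓ (witness j=1)
  i=1: ✓ (witness j=1)
  i=2: ✓ (witness j=3)
  i=3: ✓ (witness j=3)
Positions where it holds: {0, 1, 2, 3} → 4.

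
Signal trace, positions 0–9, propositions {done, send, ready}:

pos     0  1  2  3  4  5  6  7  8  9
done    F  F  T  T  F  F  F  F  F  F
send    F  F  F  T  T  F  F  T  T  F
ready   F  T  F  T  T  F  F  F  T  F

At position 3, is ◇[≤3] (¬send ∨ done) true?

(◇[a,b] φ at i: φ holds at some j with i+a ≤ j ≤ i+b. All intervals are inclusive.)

Check (¬send ∨ done) at each j in [3,6]:
  j=3: true
  j=4: false
  j=5: true
  j=6: true
Found at j=3 → formula holds.

Yes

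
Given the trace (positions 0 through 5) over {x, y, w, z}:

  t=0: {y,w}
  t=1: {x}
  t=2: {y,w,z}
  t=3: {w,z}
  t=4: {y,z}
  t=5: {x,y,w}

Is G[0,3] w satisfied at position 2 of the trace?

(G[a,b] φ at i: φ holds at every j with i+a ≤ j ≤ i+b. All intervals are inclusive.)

Does not hold

Check w at every j in [2,5]:
  j=2: true
  j=3: true
  j=4: false
  j=5: true
Fails at j=4 → formula fails.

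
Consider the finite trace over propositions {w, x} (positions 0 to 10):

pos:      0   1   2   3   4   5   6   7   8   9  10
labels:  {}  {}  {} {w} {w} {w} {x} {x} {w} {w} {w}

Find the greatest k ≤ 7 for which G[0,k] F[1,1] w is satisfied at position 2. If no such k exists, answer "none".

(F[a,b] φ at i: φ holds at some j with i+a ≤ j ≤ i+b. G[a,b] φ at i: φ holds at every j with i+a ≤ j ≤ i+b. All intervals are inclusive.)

2

F[1,1] w must hold from j=2 onward; find where it first fails.
  j=2: holds
  j=3: holds
  j=4: holds
  j=5: fails
Holds on [2,4], so largest k = 2.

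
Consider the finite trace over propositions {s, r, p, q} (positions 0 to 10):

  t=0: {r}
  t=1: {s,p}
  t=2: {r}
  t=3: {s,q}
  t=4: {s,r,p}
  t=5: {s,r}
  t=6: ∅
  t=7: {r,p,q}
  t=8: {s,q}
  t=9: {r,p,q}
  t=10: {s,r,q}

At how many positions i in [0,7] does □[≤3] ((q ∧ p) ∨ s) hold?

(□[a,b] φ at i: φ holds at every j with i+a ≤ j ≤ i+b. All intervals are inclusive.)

Evaluate at each i in [0,7]:
  i=0: ✗ (fails at j=0)
  i=1: ✗ (fails at j=2)
  i=2: ✗ (fails at j=2)
  i=3: ✗ (fails at j=6)
  i=4: ✗ (fails at j=6)
  i=5: ✗ (fails at j=6)
  i=6: ✗ (fails at j=6)
  i=7: ✓ (all of [7,10])
Positions where it holds: {7} → 1.

1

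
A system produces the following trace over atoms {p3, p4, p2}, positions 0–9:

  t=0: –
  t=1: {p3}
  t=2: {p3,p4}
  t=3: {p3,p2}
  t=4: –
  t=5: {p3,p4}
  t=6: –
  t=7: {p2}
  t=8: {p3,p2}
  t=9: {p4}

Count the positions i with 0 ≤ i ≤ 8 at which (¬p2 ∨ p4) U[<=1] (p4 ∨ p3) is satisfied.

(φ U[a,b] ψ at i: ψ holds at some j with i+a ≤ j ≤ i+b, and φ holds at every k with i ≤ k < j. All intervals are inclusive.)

Evaluate at each i in [0,8]:
  i=0: ✓ (rhs at j=1; lhs holds on [0,0])
  i=1: ✓ (rhs at j=1)
  i=2: ✓ (rhs at j=2)
  i=3: ✓ (rhs at j=3)
  i=4: ✓ (rhs at j=5; lhs holds on [4,4])
  i=5: ✓ (rhs at j=5)
  i=6: ✗ (no rhs in [6,7])
  i=7: ✗ (lhs fails at k=7 before rhs at j=8)
  i=8: ✓ (rhs at j=8)
Positions where it holds: {0, 1, 2, 3, 4, 5, 8} → 7.

7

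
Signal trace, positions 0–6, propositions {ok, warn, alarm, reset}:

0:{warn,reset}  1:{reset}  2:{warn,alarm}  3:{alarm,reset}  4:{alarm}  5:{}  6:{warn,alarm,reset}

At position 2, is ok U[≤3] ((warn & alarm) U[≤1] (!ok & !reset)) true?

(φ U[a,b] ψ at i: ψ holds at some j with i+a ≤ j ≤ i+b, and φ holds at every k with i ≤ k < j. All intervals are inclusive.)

Holds

Need some j in [2,5] with ((warn & alarm) U[≤1] (!ok & !reset)), and ok at every k in [2,j-1].
  j=2: ((warn & alarm) U[≤1] (!ok & !reset)) holds; no prefix to check → satisfied.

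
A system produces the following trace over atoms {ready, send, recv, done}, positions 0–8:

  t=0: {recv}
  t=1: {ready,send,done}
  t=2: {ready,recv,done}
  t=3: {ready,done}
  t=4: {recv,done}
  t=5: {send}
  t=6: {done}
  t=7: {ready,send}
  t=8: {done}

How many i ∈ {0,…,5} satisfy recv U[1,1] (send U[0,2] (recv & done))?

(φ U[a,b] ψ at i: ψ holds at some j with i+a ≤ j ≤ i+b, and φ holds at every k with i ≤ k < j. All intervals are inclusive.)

Evaluate at each i in [0,5]:
  i=0: ✓ (rhs at j=1; lhs holds on [0,0])
  i=1: ✗ (lhs fails at k=1 before rhs at j=2)
  i=2: ✗ (no rhs in [3,3])
  i=3: ✗ (lhs fails at k=3 before rhs at j=4)
  i=4: ✗ (no rhs in [5,5])
  i=5: ✗ (no rhs in [6,6])
Positions where it holds: {0} → 1.

1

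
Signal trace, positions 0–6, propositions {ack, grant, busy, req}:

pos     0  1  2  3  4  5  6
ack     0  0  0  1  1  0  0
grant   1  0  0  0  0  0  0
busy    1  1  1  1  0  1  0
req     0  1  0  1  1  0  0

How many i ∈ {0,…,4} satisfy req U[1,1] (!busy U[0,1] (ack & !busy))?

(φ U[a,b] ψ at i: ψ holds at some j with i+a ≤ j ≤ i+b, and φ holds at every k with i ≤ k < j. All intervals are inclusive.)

Evaluate at each i in [0,4]:
  i=0: ✗ (no rhs in [1,1])
  i=1: ✗ (no rhs in [2,2])
  i=2: ✗ (no rhs in [3,3])
  i=3: ✓ (rhs at j=4; lhs holds on [3,3])
  i=4: ✗ (no rhs in [5,5])
Positions where it holds: {3} → 1.

1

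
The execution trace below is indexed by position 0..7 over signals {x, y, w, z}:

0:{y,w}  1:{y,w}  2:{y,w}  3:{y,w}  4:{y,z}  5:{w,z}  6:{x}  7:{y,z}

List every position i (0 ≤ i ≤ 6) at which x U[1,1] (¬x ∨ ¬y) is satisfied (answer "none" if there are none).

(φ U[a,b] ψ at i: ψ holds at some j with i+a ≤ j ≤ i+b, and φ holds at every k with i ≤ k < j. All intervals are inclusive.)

6

Evaluate at each i in [0,6]:
  i=0: ✗ (lhs fails at k=0 before rhs at j=1)
  i=1: ✗ (lhs fails at k=1 before rhs at j=2)
  i=2: ✗ (lhs fails at k=2 before rhs at j=3)
  i=3: ✗ (lhs fails at k=3 before rhs at j=4)
  i=4: ✗ (lhs fails at k=4 before rhs at j=5)
  i=5: ✗ (lhs fails at k=5 before rhs at j=6)
  i=6: ✓ (rhs at j=7; lhs holds on [6,6])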